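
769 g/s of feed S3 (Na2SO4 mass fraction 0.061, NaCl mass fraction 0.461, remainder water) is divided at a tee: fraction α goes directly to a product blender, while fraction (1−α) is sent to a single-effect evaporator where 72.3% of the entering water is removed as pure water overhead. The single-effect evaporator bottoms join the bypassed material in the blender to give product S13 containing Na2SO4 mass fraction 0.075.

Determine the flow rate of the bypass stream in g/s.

353.6 g/s

All 769×0.061 = 46.909 g/s of Na2SO4 reaches S13, so S13 = 46.909/0.075 = 625.45 g/s and vapour = 143.55 g/s.
The evaporator receives (1−α)·769 of feed at 0.478 water and removes 0.723 of that water:
0.723×0.478×(1−α)×769 = 143.55
(1−α) = 143.55/265.76 = 0.5401;  α = 0.4599.
Bypass flow = 0.4599×769 = 353.64 g/s.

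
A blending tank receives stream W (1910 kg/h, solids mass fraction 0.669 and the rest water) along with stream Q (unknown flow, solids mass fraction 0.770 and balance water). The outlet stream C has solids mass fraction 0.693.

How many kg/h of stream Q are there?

Let Q be the unknown flow. Total out = 1910 + Q.
solids balance: 1277.8 + 0.770·Q = 0.693·(1910 + Q)
(0.770 − 0.693)·Q = 0.693×1910 − 1277.8 = 45.84
Q = 45.84 / 0.077 = 595.32 kg/h

595.3 kg/h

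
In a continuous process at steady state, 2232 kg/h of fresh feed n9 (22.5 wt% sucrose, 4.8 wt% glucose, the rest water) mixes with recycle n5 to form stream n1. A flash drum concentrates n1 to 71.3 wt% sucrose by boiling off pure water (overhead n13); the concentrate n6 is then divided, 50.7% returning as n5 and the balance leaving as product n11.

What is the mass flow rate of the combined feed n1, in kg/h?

Overall sucrose balance (none leaves overhead): sucrose in fresh feed = sucrose in product, i.e. 2232×0.225 = (1−0.507)·n6·0.713.
n6 = 502.2/(0.713×0.493) = 1428.7 kg/h.
Recycle n5 = 0.507×1428.7 = 724.35 kg/h.
Combined feed n1 = 2232 + 724.35 = 2956.3 kg/h.

2956 kg/h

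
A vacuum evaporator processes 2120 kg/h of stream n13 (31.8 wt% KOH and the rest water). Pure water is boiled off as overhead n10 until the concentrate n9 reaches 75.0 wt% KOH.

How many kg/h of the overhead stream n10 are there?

KOH is conserved: 2120×0.318 = 674.16 kg/h all reports to the concentrate.
Concentrate = 674.16/(target fraction) = 898.88 kg/h.
Overhead = 2120 − 898.88 = 1221.1 kg/h.

1221 kg/h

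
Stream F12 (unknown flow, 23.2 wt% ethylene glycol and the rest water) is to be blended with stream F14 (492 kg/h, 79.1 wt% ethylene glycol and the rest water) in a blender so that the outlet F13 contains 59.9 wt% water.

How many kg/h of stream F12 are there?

Let F12 be the unknown flow. Total out = 492 + F12.
water balance: 102.83 + 0.768·F12 = 0.599·(492 + F12)
(0.768 − 0.599)·F12 = 0.599×492 − 102.83 = 191.88
F12 = 191.88 / 0.169 = 1135.4 kg/h

1135 kg/h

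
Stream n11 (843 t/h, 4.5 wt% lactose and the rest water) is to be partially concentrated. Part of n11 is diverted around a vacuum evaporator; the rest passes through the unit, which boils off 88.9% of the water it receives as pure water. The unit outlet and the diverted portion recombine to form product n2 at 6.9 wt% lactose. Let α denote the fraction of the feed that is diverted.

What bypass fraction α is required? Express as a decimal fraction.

All 843×0.045 = 37.935 t/h of lactose reaches n2, so n2 = 37.935/0.069 = 549.78 t/h and vapour = 293.22 t/h.
The evaporator receives (1−α)·843 of feed at 0.955 water and removes 0.889 of that water:
0.889×0.955×(1−α)×843 = 293.22
(1−α) = 293.22/715.7 = 0.4097;  α = 0.5903.

0.590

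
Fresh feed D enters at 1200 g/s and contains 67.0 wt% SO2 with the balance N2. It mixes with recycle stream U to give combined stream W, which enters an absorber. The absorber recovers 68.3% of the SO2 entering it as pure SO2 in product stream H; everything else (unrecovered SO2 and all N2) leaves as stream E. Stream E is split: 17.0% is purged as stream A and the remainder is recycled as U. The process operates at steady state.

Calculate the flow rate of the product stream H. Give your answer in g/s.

SO2 in W: m_A = 1200×0.670 + (1−0.170)·(1−0.683)·m_A, so m_A = 804/0.7369 = 1091.1 g/s.
Product H = 0.683×1091.1 = 745.2 g/s.

745.2 g/s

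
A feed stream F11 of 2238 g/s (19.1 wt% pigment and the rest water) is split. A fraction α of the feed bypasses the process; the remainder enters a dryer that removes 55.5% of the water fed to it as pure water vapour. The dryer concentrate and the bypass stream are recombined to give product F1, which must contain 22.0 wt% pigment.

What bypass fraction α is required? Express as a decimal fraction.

All 2238×0.191 = 427.46 g/s of pigment reaches F1, so F1 = 427.46/0.220 = 1943 g/s and vapour = 295.01 g/s.
The evaporator receives (1−α)·2238 of feed at 0.809 water and removes 0.555 of that water:
0.555×0.809×(1−α)×2238 = 295.01
(1−α) = 295.01/1004.9 = 0.2936;  α = 0.7064.

0.706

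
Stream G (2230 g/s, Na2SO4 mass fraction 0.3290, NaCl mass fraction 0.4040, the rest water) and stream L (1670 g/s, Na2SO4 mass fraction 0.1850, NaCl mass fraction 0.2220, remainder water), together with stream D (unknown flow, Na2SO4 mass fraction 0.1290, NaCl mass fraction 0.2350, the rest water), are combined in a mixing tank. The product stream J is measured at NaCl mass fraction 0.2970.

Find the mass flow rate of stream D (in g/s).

Let D be the unknown flow. Total out = 3900 + D.
NaCl balance: 1271.7 + 0.235·D = 0.297·(3900 + D)
(0.235 − 0.297)·D = 0.297×3900 − 1271.7 = -113.36
D = -113.36 / -0.062 = 1828.4 g/s

1828 g/s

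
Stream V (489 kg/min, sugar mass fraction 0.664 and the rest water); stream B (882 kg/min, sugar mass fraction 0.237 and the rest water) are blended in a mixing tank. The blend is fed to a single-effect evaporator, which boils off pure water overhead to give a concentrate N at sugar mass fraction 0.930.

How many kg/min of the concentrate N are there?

573.9 kg/min

sugar entering = 489×0.664 + 882×0.237 = 533.73 kg/min.
All sugar reports to N, so N = 533.73/0.930 = 573.9 kg/min.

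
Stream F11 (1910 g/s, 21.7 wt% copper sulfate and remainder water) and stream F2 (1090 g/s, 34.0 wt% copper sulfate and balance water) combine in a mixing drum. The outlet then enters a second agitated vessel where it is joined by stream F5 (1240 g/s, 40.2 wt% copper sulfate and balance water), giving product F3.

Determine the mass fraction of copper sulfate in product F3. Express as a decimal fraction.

Overall, product flow = 4240 g/s.
copper sulfate in = 1910×0.217 + 1090×0.340 + 1240×0.402 = 1283.5 g/s.
copper sulfate fraction in F3 = 0.3027.

0.3027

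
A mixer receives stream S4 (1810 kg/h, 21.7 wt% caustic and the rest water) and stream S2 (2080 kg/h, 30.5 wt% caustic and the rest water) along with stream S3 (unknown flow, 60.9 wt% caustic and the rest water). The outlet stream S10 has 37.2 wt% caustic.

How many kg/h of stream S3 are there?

1772 kg/h

Let S3 be the unknown flow. Total out = 3890 + S3.
caustic balance: 1027.2 + 0.609·S3 = 0.372·(3890 + S3)
(0.609 − 0.372)·S3 = 0.372×3890 − 1027.2 = 419.91
S3 = 419.91 / 0.237 = 1771.8 kg/h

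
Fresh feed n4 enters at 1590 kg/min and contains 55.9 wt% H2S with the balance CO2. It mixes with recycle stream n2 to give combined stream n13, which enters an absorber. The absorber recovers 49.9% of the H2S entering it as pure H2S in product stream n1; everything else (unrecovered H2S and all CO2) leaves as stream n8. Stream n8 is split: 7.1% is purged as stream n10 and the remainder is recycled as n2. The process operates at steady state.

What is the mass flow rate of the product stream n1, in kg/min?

H2S in n13: m_A = 1590×0.559 + (1−0.071)·(1−0.499)·m_A, so m_A = 888.81/0.5346 = 1662.7 kg/min.
Product n1 = 0.499×1662.7 = 829.67 kg/min.

829.7 kg/min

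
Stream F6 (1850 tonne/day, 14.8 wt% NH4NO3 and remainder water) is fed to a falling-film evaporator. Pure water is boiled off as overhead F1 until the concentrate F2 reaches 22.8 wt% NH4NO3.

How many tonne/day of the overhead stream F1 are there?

649.1 tonne/day

NH4NO3 is conserved: 1850×0.148 = 273.8 tonne/day all reports to the concentrate.
Concentrate = 273.8/(target fraction) = 1200.9 tonne/day.
Overhead = 1850 − 1200.9 = 649.12 tonne/day.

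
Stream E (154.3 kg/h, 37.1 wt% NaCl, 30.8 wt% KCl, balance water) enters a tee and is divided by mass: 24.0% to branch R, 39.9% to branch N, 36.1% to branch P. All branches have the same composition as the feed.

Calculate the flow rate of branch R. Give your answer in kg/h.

37.03 kg/h

Branch R flow = 0.240×154.3 = 37.032 kg/h.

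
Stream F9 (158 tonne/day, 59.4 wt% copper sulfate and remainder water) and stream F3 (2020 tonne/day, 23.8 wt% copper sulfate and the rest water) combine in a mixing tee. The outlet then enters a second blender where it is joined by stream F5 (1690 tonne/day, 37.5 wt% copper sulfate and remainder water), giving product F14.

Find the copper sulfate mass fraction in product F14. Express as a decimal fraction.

Overall, product flow = 3868 tonne/day.
copper sulfate in = 158×0.594 + 2020×0.238 + 1690×0.375 = 1208.4 tonne/day.
copper sulfate fraction in F14 = 0.312.

0.312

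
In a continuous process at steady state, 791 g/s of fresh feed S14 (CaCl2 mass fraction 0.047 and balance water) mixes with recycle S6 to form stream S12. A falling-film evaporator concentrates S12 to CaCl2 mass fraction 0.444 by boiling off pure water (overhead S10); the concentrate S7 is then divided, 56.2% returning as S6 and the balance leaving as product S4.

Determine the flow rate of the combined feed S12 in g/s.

Overall CaCl2 balance (none leaves overhead): CaCl2 in fresh feed = CaCl2 in product, i.e. 791×0.047 = (1−0.562)·S7·0.444.
S7 = 37.177/(0.444×0.438) = 191.17 g/s.
Recycle S6 = 0.562×191.17 = 107.44 g/s.
Combined feed S12 = 791 + 107.44 = 898.44 g/s.

898.4 g/s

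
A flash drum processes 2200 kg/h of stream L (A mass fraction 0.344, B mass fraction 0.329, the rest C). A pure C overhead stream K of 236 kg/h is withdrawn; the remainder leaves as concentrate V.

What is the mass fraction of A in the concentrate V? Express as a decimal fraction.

0.385

A is not removed: 2200×0.344 = 756.8 kg/h of A enters V.
Concentrate = 2200 − 236 = 1964 kg/h.
Mass fraction = 756.8/1964 = 0.385.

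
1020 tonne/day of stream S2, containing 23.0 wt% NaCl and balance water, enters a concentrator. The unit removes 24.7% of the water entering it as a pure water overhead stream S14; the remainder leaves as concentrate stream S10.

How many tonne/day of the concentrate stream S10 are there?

826 tonne/day

water entering = 1020×0.770 = 785.4 tonne/day; overhead removed = 0.247×785.4 = 193.99 tonne/day.
Concentrate = 1020 − 193.99 = 826.01 tonne/day.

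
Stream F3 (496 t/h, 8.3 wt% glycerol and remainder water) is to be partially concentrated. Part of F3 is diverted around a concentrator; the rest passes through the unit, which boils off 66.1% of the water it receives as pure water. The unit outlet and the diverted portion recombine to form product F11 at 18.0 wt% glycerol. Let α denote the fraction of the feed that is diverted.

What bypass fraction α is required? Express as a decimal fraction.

0.111

All 496×0.083 = 41.168 t/h of glycerol reaches F11, so F11 = 41.168/0.180 = 228.71 t/h and vapour = 267.29 t/h.
The evaporator receives (1−α)·496 of feed at 0.917 water and removes 0.661 of that water:
0.661×0.917×(1−α)×496 = 267.29
(1−α) = 267.29/300.64 = 0.8891;  α = 0.1109.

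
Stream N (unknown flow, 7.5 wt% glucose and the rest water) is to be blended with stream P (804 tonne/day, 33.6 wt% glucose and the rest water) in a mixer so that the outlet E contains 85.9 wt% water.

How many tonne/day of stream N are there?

Let N be the unknown flow. Total out = 804 + N.
water balance: 533.86 + 0.925·N = 0.859·(804 + N)
(0.925 − 0.859)·N = 0.859×804 − 533.86 = 156.78
N = 156.78 / 0.066 = 2375.5 tonne/day

2375 tonne/day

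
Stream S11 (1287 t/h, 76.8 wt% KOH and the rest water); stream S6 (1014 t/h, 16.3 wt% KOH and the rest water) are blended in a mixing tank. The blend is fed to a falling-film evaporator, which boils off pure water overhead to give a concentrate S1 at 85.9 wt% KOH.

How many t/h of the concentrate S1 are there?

KOH entering = 1287×0.768 + 1014×0.163 = 1153.7 t/h.
All KOH reports to S1, so S1 = 1153.7/0.859 = 1343.1 t/h.

1343 t/h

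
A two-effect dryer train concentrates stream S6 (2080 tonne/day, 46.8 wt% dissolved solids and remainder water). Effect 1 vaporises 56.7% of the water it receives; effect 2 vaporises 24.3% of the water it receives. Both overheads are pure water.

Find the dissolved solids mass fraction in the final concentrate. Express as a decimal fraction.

0.7285

water in feed = 2080×0.532 = 1106.6 tonne/day.
After stage 1: water left = (1−0.567)×1106.6 = 479.14; stream total = 1452.6 tonne/day.
After stage 2: water left = (1−0.243)×479.14 = 362.71; final concentrate = 1336.1 tonne/day.
dissolved solids fraction = 973.44/1336.1 = 0.7285.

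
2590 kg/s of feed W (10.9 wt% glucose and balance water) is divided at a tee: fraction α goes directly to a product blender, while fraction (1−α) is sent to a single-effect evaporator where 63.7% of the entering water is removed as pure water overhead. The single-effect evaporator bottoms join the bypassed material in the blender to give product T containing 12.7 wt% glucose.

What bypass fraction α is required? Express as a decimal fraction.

0.750

All 2590×0.109 = 282.31 kg/s of glucose reaches T, so T = 282.31/0.127 = 2222.9 kg/s and vapour = 367.09 kg/s.
The evaporator receives (1−α)·2590 of feed at 0.891 water and removes 0.637 of that water:
0.637×0.891×(1−α)×2590 = 367.09
(1−α) = 367.09/1470 = 0.2497;  α = 0.7503.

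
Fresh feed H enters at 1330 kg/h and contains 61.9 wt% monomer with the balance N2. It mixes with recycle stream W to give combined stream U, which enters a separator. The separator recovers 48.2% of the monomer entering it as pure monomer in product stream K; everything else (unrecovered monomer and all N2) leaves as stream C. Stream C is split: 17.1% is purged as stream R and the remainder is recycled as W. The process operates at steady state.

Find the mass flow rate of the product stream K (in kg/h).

monomer in U: m_A = 1330×0.619 + (1−0.171)·(1−0.482)·m_A, so m_A = 823.27/0.5706 = 1442.9 kg/h.
Product K = 0.482×1442.9 = 695.46 kg/h.

695.5 kg/h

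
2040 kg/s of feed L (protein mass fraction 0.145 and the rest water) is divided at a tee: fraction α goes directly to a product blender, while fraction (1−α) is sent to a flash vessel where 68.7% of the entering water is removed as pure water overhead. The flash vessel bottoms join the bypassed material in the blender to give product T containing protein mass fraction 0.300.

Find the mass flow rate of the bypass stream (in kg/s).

245.6 kg/s

All 2040×0.145 = 295.8 kg/s of protein reaches T, so T = 295.8/0.300 = 986 kg/s and vapour = 1054 kg/s.
The evaporator receives (1−α)·2040 of feed at 0.855 water and removes 0.687 of that water:
0.687×0.855×(1−α)×2040 = 1054
(1−α) = 1054/1198.3 = 0.8796;  α = 0.1204.
Bypass flow = 0.1204×2040 = 245.61 kg/s.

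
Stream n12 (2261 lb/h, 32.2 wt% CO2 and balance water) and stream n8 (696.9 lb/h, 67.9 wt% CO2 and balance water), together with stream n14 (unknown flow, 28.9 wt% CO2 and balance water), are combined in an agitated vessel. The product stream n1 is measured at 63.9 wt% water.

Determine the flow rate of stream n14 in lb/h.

Let n14 be the unknown flow. Total out = 2957.9 + n14.
water balance: 1756.7 + 0.711·n14 = 0.639·(2957.9 + n14)
(0.711 − 0.639)·n14 = 0.639×2957.9 − 1756.7 = 133.44
n14 = 133.44 / 0.072 = 1853.3 lb/h

1853 lb/h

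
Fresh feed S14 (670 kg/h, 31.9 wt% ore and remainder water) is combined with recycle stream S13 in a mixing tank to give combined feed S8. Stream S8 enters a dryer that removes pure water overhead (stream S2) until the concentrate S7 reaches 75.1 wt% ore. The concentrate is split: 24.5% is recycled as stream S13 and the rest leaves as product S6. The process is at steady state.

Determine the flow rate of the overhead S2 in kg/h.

Overall ore balance (none leaves overhead): ore in fresh feed = ore in product, i.e. 670×0.319 = (1−0.245)·S7·0.751.
S7 = 213.73/(0.751×0.755) = 376.95 kg/h.
Recycle S13 = 0.245×376.95 = 92.352 kg/h.
Combined feed S8 = 670 + 92.352 = 762.35 kg/h.
Overhead S2 = S8 − S7 = 762.35 − 376.95 = 385.41 kg/h.

385.4 kg/h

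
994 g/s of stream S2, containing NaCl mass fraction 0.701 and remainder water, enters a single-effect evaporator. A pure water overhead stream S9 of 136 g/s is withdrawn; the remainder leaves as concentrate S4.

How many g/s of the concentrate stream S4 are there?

Concentrate = 994 − 136 = 858 g/s.

858 g/s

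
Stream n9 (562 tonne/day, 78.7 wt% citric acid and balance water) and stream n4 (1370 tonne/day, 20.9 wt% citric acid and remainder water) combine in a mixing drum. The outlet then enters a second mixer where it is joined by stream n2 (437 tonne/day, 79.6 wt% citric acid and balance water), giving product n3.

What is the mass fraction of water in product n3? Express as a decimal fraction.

0.546

Overall, product flow = 2369 tonne/day.
water in = 562×0.213 + 1370×0.791 + 437×0.204 = 1292.5 tonne/day.
water fraction in n3 = 0.546.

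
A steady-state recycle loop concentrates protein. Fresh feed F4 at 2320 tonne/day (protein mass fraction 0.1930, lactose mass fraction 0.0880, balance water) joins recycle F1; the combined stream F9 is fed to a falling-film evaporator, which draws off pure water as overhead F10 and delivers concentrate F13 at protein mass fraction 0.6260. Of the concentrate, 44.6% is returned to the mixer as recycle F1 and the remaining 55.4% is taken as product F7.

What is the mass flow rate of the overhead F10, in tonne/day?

1605 tonne/day

Overall protein balance (none leaves overhead): protein in fresh feed = protein in product, i.e. 2320×0.193 = (1−0.446)·F13·0.626.
F13 = 447.76/(0.626×0.554) = 1291.1 tonne/day.
Recycle F1 = 0.446×1291.1 = 575.83 tonne/day.
Combined feed F9 = 2320 + 575.83 = 2895.8 tonne/day.
Overhead F10 = F9 − F13 = 2895.8 − 1291.1 = 1604.7 tonne/day.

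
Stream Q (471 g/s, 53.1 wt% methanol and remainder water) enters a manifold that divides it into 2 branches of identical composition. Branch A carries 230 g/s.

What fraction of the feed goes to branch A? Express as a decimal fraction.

Fraction to A = 230/471 = 0.4883.

0.488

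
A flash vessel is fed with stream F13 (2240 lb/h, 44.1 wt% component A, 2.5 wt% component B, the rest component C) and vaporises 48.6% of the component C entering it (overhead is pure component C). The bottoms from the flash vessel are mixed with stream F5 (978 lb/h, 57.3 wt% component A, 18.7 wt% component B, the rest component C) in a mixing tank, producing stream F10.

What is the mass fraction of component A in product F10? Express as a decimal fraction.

0.587

Vapour removed = 0.486×0.534×2240 = 581.33 lb/h; concentrate = 1658.7 lb/h.
component A reaching the mixer = 987.84 (from concentrate) + 978×0.573 = 1548.2 lb/h.
Product flow = 1658.7 + 978 = 2636.7 lb/h; component A fraction = 0.587.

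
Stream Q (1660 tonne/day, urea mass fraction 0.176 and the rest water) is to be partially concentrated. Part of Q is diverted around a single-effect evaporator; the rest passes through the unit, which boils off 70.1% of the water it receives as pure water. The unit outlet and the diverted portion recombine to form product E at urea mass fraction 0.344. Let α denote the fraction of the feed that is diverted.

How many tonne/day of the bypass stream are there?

256.5 tonne/day

All 1660×0.176 = 292.16 tonne/day of urea reaches E, so E = 292.16/0.344 = 849.3 tonne/day and vapour = 810.7 tonne/day.
The evaporator receives (1−α)·1660 of feed at 0.824 water and removes 0.701 of that water:
0.701×0.824×(1−α)×1660 = 810.7
(1−α) = 810.7/958.86 = 0.8455;  α = 0.1545.
Bypass flow = 0.1545×1660 = 256.5 tonne/day.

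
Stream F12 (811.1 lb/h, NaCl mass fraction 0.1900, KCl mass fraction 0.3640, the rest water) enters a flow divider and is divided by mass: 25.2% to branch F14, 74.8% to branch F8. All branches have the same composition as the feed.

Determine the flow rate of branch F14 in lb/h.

204.4 lb/h

Branch F14 flow = 0.252×811.1 = 204.4 lb/h.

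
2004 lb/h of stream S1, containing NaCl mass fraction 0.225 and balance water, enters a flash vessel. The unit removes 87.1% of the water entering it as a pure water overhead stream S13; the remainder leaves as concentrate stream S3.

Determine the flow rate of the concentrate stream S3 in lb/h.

water entering = 2004×0.775 = 1553.1 lb/h; overhead removed = 0.871×1553.1 = 1352.8 lb/h.
Concentrate = 2004 − 1352.8 = 651.25 lb/h.

651.2 lb/h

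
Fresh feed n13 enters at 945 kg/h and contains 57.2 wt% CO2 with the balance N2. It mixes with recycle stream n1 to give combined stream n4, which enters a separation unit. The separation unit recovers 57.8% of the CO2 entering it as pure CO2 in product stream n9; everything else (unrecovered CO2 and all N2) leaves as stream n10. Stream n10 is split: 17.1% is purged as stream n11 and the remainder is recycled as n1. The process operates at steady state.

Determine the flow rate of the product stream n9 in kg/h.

480.5 kg/h

CO2 in n4: m_A = 945×0.572 + (1−0.171)·(1−0.578)·m_A, so m_A = 540.54/0.6502 = 831.39 kg/h.
Product n9 = 0.578×831.39 = 480.55 kg/h.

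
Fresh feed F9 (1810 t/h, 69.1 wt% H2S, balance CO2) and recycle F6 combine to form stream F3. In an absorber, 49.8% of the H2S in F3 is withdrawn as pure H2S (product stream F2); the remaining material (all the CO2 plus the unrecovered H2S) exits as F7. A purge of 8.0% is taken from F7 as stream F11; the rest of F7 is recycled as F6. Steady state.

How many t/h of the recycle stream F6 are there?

7505 t/h

CO2 enters only via F9 and leaves only via the purge: 1810×0.309 = 0.080×(CO2 in F7), and the absorber passes all CO2, so CO2 in F3 = CO2 in F7 = 6991.1 t/h.
H2S in F3: m_A = 1810×0.691 + (1−0.080)·(1−0.498)·m_A, so m_A = 1250.7/0.5382 = 2324 t/h.
F7 = (1−0.498)×2324 + 6991.1 = 8157.8 t/h.
Recycle F6 = (1−0.080)×8157.8 = 7505.2 t/h.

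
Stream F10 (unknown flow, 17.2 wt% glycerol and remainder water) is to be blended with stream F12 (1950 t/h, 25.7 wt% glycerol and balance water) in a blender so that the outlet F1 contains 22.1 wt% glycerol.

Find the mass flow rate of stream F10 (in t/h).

Let F10 be the unknown flow. Total out = 1950 + F10.
glycerol balance: 501.15 + 0.172·F10 = 0.221·(1950 + F10)
(0.172 − 0.221)·F10 = 0.221×1950 − 501.15 = -70.2
F10 = -70.2 / -0.049 = 1432.7 t/h

1433 t/h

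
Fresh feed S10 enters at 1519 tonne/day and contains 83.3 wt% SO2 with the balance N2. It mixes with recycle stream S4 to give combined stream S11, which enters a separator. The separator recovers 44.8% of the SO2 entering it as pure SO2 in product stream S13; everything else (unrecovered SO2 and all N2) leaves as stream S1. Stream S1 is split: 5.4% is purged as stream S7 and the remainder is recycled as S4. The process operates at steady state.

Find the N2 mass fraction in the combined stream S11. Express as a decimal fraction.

0.639

N2 enters only via S10 and leaves only via the purge: 1519×0.167 = 0.054×(N2 in S1), and the separator passes all N2, so N2 in S11 = N2 in S1 = 4697.6 tonne/day.
SO2 in S11: m_A = 1519×0.833 + (1−0.054)·(1−0.448)·m_A, so m_A = 1265.3/0.4778 = 2648.2 tonne/day.
S11 = 2648.2 + 4697.6 = 7345.8 tonne/day.
N2 fraction in S11 = 4697.6/7345.8 = 0.639.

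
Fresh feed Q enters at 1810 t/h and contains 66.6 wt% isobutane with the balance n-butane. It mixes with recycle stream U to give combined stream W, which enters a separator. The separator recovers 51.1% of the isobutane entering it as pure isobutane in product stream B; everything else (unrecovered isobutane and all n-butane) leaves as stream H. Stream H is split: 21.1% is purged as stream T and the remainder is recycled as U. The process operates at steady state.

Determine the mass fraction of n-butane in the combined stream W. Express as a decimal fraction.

0.593

n-butane enters only via Q and leaves only via the purge: 1810×0.334 = 0.211×(n-butane in H), and the separator passes all n-butane, so n-butane in W = n-butane in H = 2865.1 t/h.
isobutane in W: m_A = 1810×0.666 + (1−0.211)·(1−0.511)·m_A, so m_A = 1205.5/0.6142 = 1962.7 t/h.
W = 1962.7 + 2865.1 = 4827.8 t/h.
n-butane fraction in W = 2865.1/4827.8 = 0.593.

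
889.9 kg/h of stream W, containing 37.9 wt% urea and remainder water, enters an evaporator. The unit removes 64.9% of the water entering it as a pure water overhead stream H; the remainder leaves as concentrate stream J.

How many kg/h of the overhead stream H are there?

358.7 kg/h

water entering = 889.9×0.621 = 552.63 kg/h; overhead removed = 0.649×552.63 = 358.66 kg/h.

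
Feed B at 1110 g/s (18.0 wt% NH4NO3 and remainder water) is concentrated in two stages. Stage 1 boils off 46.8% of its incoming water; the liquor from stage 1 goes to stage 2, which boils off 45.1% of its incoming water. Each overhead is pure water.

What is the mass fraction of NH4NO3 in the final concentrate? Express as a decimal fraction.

water in feed = 1110×0.820 = 910.2 g/s.
After stage 1: water left = (1−0.468)×910.2 = 484.23; stream total = 684.03 g/s.
After stage 2: water left = (1−0.451)×484.23 = 265.84; final concentrate = 465.64 g/s.
NH4NO3 fraction = 199.8/465.64 = 0.429.

0.429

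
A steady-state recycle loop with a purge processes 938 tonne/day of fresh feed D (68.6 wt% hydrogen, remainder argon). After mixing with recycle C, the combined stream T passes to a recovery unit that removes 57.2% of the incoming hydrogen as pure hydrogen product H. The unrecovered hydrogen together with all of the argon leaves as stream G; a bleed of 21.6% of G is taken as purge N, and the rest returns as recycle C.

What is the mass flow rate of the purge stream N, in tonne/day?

argon enters only via D and leaves only via the purge: 938×0.314 = 0.216×(argon in G), and the recovery unit passes all argon, so argon in T = argon in G = 1363.6 tonne/day.
hydrogen in T: m_A = 938×0.686 + (1−0.216)·(1−0.572)·m_A, so m_A = 643.47/0.6644 = 968.42 tonne/day.
G = (1−0.572)×968.42 + 1363.6 = 1778.1 tonne/day.
Purge N = 0.216×1778.1 = 384.06 tonne/day.

384.1 tonne/day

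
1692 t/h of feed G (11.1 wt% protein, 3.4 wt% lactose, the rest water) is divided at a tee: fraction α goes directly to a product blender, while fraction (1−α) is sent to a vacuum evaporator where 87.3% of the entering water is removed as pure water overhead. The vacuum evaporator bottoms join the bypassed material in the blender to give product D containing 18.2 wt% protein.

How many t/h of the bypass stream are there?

All 1692×0.111 = 187.81 t/h of protein reaches D, so D = 187.81/0.182 = 1031.9 t/h and vapour = 660.07 t/h.
The evaporator receives (1−α)·1692 of feed at 0.855 water and removes 0.873 of that water:
0.873×0.855×(1−α)×1692 = 660.07
(1−α) = 660.07/1262.9 = 0.5226;  α = 0.4774.
Bypass flow = 0.4774×1692 = 807.69 t/h.

807.7 t/h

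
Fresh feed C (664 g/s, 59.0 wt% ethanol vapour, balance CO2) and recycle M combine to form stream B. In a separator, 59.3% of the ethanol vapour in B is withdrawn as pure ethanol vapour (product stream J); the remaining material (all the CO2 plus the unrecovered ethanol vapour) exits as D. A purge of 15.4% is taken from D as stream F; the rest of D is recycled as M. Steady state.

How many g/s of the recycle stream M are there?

CO2 enters only via C and leaves only via the purge: 664×0.410 = 0.154×(CO2 in D), and the separator passes all CO2, so CO2 in B = CO2 in D = 1767.8 g/s.
ethanol vapour in B: m_A = 664×0.590 + (1−0.154)·(1−0.593)·m_A, so m_A = 391.76/0.6557 = 597.49 g/s.
D = (1−0.593)×597.49 + 1767.8 = 2011 g/s.
Recycle M = (1−0.154)×2011 = 1701.3 g/s.

1701 g/s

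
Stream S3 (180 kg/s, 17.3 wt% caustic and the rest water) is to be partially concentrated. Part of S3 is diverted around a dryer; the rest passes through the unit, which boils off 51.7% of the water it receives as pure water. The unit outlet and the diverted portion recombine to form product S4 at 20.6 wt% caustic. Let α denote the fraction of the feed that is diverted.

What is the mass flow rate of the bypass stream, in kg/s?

All 180×0.173 = 31.14 kg/s of caustic reaches S4, so S4 = 31.14/0.206 = 151.17 kg/s and vapour = 28.835 kg/s.
The evaporator receives (1−α)·180 of feed at 0.827 water and removes 0.517 of that water:
0.517×0.827×(1−α)×180 = 28.835
(1−α) = 28.835/76.961 = 0.3747;  α = 0.6253.
Bypass flow = 0.6253×180 = 112.56 kg/s.

112.6 kg/s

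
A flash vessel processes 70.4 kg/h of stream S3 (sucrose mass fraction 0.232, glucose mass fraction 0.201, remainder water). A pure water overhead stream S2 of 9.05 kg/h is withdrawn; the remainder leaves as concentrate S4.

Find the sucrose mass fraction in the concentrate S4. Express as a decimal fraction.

0.266

sucrose is not removed: 70.4×0.232 = 16.333 kg/h of sucrose enters S4.
Concentrate = 70.4 − 9.05 = 61.35 kg/h.
Mass fraction = 16.333/61.35 = 0.266.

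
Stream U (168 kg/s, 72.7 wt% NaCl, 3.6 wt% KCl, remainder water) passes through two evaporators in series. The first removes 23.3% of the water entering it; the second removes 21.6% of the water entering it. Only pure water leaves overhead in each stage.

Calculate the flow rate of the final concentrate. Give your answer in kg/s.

152.1 kg/s

water in feed = 168×0.237 = 39.816 kg/s.
After stage 1: water left = (1−0.233)×39.816 = 30.539; stream total = 158.72 kg/s.
After stage 2: water left = (1−0.216)×30.539 = 23.942; final concentrate = 152.13 kg/s.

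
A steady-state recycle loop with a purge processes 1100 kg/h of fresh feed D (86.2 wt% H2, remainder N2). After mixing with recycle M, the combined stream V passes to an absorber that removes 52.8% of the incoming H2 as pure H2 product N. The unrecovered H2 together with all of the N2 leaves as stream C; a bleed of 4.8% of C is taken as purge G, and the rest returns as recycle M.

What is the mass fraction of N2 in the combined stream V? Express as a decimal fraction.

0.647

N2 enters only via D and leaves only via the purge: 1100×0.138 = 0.048×(N2 in C), and the absorber passes all N2, so N2 in V = N2 in C = 3162.5 kg/h.
H2 in V: m_A = 1100×0.862 + (1−0.048)·(1−0.528)·m_A, so m_A = 948.2/0.5507 = 1721.9 kg/h.
V = 1721.9 + 3162.5 = 4884.4 kg/h.
N2 fraction in V = 3162.5/4884.4 = 0.647.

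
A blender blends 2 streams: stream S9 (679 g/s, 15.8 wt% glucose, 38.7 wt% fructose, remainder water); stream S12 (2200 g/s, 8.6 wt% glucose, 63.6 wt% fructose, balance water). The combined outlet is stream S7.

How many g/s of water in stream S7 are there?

water out = water in = 679×0.455 + 2200×0.278 = 920.55 g/s.

920.5 g/s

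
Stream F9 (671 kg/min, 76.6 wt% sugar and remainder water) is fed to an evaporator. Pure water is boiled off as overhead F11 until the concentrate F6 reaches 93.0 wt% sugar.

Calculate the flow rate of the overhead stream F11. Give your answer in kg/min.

118.3 kg/min

sugar is conserved: 671×0.766 = 513.99 kg/min all reports to the concentrate.
Concentrate = 513.99/(target fraction) = 552.67 kg/min.
Overhead = 671 − 552.67 = 118.33 kg/min.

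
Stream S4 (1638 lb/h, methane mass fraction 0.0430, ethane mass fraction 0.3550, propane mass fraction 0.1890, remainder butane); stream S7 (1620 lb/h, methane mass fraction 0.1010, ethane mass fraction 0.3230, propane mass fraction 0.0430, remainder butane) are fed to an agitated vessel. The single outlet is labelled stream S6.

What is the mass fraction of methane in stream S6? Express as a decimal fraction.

0.0718

Total flow out = 1638 + 1620 = 3258 lb/h.
methane in = 1638×0.043 + 1620×0.101 = 234.05 lb/h.
methane mass fraction in S6 = 234.05/3258 = 0.0718.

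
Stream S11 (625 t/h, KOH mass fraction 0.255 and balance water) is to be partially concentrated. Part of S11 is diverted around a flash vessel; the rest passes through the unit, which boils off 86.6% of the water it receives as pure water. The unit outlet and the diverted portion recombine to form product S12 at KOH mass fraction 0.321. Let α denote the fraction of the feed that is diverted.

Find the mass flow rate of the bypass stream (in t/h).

425.8 t/h

All 625×0.255 = 159.38 t/h of KOH reaches S12, so S12 = 159.38/0.321 = 496.5 t/h and vapour = 128.5 t/h.
The evaporator receives (1−α)·625 of feed at 0.745 water and removes 0.866 of that water:
0.866×0.745×(1−α)×625 = 128.5
(1−α) = 128.5/403.23 = 0.3187;  α = 0.6813.
Bypass flow = 0.6813×625 = 425.82 t/h.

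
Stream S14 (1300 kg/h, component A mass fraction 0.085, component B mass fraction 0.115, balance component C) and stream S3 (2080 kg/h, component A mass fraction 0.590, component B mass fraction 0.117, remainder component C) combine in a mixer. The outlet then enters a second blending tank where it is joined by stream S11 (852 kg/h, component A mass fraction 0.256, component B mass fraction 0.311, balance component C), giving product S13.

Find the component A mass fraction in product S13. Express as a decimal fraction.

0.368

Overall, product flow = 4232 kg/h.
component A in = 1300×0.085 + 2080×0.590 + 852×0.256 = 1555.8 kg/h.
component A fraction in S13 = 0.368.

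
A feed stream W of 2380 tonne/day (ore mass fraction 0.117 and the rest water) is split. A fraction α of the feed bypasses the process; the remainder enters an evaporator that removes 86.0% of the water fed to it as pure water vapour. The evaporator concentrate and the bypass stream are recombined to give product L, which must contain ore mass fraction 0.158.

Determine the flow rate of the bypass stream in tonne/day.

1567 tonne/day

All 2380×0.117 = 278.46 tonne/day of ore reaches L, so L = 278.46/0.158 = 1762.4 tonne/day and vapour = 617.59 tonne/day.
The evaporator receives (1−α)·2380 of feed at 0.883 water and removes 0.860 of that water:
0.860×0.883×(1−α)×2380 = 617.59
(1−α) = 617.59/1807.3 = 0.3417;  α = 0.6583.
Bypass flow = 0.6583×2380 = 1566.7 tonne/day.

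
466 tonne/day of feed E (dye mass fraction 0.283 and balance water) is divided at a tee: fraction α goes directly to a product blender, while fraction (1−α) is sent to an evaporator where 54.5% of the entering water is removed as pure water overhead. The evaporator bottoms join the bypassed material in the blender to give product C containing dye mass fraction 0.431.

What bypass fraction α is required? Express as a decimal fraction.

All 466×0.283 = 131.88 tonne/day of dye reaches C, so C = 131.88/0.431 = 305.98 tonne/day and vapour = 160.02 tonne/day.
The evaporator receives (1−α)·466 of feed at 0.717 water and removes 0.545 of that water:
0.545×0.717×(1−α)×466 = 160.02
(1−α) = 160.02/182.1 = 0.8788;  α = 0.1212.

0.121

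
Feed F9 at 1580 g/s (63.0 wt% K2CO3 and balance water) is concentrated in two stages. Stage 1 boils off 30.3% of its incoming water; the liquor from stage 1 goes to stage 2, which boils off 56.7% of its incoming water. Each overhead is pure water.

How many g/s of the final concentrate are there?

1172 g/s

water in feed = 1580×0.370 = 584.6 g/s.
After stage 1: water left = (1−0.303)×584.6 = 407.47; stream total = 1402.9 g/s.
After stage 2: water left = (1−0.567)×407.47 = 176.43; final concentrate = 1171.8 g/s.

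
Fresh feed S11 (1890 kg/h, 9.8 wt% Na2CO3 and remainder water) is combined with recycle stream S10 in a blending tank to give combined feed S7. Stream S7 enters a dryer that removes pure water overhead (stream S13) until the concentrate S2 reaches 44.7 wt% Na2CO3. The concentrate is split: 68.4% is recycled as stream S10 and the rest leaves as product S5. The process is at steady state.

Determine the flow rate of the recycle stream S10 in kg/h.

896.9 kg/h

Overall Na2CO3 balance (none leaves overhead): Na2CO3 in fresh feed = Na2CO3 in product, i.e. 1890×0.098 = (1−0.684)·S2·0.447.
S2 = 185.22/(0.447×0.316) = 1311.3 kg/h.
Recycle S10 = 0.684×1311.3 = 896.91 kg/h.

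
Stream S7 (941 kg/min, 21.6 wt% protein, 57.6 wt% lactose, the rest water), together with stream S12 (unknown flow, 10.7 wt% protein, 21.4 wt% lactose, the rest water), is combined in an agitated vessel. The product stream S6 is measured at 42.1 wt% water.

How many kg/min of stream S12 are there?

Let S12 be the unknown flow. Total out = 941 + S12.
water balance: 195.73 + 0.679·S12 = 0.421·(941 + S12)
(0.679 − 0.421)·S12 = 0.421×941 − 195.73 = 200.43
S12 = 200.43 / 0.258 = 776.87 kg/min

776.9 kg/min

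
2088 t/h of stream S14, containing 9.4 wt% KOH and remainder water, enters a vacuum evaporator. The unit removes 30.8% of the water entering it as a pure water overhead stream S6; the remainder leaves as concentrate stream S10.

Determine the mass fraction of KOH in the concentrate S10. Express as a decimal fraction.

0.130

KOH is not removed: 2088×0.094 = 196.27 t/h of KOH enters S10.
water entering = 2088×0.906 = 1891.7 t/h; overhead removed = 0.308×1891.7 = 582.65 t/h.
Concentrate = 2088 − 582.65 = 1505.3 t/h.
Mass fraction = 196.27/1505.3 = 0.130.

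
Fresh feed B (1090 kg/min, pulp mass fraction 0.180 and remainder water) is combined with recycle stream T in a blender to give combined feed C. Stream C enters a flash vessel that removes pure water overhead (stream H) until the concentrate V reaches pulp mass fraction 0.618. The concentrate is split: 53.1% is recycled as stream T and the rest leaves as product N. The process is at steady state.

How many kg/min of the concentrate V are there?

676.9 kg/min

Overall pulp balance (none leaves overhead): pulp in fresh feed = pulp in product, i.e. 1090×0.180 = (1−0.531)·V·0.618.
V = 196.2/(0.618×0.469) = 676.92 kg/min.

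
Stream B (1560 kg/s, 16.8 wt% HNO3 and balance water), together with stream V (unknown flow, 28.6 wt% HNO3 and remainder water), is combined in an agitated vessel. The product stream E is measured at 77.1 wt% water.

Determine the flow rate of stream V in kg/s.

1669 kg/s

Let V be the unknown flow. Total out = 1560 + V.
water balance: 1297.9 + 0.714·V = 0.771·(1560 + V)
(0.714 − 0.771)·V = 0.771×1560 − 1297.9 = -95.16
V = -95.16 / -0.057 = 1669.5 kg/s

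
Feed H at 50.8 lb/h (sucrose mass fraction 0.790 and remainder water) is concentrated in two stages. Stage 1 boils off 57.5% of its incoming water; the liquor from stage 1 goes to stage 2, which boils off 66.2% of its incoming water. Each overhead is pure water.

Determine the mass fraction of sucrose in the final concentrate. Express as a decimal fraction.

water in feed = 50.8×0.210 = 10.668 lb/h.
After stage 1: water left = (1−0.575)×10.668 = 4.5339; stream total = 44.666 lb/h.
After stage 2: water left = (1−0.662)×4.5339 = 1.5325; final concentrate = 41.664 lb/h.
sucrose fraction = 40.132/41.664 = 0.963.

0.963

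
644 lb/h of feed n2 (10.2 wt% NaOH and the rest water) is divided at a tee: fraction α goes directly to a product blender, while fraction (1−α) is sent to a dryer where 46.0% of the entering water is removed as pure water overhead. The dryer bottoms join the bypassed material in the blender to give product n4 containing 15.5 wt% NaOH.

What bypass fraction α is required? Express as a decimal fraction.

All 644×0.102 = 65.688 lb/h of NaOH reaches n4, so n4 = 65.688/0.155 = 423.79 lb/h and vapour = 220.21 lb/h.
The evaporator receives (1−α)·644 of feed at 0.898 water and removes 0.460 of that water:
0.460×0.898×(1−α)×644 = 220.21
(1−α) = 220.21/266.02 = 0.8278;  α = 0.1722.

0.172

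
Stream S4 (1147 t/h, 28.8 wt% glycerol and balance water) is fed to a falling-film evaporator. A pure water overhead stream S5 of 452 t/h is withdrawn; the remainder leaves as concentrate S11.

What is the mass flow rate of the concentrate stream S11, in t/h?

695 t/h

Concentrate = 1147 − 452 = 695 t/h.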